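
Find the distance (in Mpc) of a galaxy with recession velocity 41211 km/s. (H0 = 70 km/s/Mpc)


d = v / H0 = 41211 / 70 = 588.7286

588.7286 Mpc


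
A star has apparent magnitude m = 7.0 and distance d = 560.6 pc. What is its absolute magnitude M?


M = m - 5*log10(d) + 5 = 7.0 - 5*log10(560.6) + 5 = -1.7433

-1.7433


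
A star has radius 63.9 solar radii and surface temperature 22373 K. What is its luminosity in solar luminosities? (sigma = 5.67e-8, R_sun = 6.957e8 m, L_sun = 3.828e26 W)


R = 63.9 * 6.957e8 m = 4.445523e+10 m. L = 4*pi*R^2*sigma*T^4 = 4*pi*(4.445523e+10)^2 * 5.67e-8 * 22373^4 = 3.52805654e+32 W. L/L_sun = 3.52805654e+32 / 3.828e26 = 921644.8643

921644.8643 L_sun


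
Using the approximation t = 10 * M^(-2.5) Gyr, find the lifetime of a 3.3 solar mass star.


t = 10 * M^(-2.5) = 10 * 3.3^(-2.5) = 0.5055

0.5055 Gyr


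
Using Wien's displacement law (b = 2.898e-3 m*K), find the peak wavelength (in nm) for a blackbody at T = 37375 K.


lam_max = b / T = 2.898e-3 / 37375 = 7.754e-08 m = 77.5385 nm

77.5385 nm


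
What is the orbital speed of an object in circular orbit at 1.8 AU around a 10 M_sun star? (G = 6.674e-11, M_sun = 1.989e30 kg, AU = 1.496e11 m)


v = sqrt(GM/r) = sqrt(6.674e-11 * 1.989e+31 / 2.693e+11) = 70211.531

70211.531 m/s


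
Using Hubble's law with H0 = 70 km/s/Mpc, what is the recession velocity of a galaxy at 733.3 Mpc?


v = H0 * d = 70 * 733.3 = 51331.0

51331.0 km/s


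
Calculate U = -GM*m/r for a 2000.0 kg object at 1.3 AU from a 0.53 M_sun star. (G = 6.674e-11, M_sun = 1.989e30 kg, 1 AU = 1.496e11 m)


M = 0.53 * 1.989e30 kg = 1.05417e+30 kg; r = 1.3 AU * 1.496e11 m/AU = 1.9448e+11 m. U = -GM*m/r = -(6.674e-11 * 1.05417e+30 * 2000.0) / 1.9448e+11 = -7.235e+11

-7.235e+11 J


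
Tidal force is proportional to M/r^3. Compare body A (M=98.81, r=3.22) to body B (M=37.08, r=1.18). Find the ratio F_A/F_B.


Ratio = (M1/r1^3) / (M2/r2^3) = (98.81/3.22^3) / (37.08/1.18^3) = 0.1311

0.1311


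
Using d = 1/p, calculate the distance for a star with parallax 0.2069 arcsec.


d = 1/p = 1/0.2069 = 4.8333

4.8333 pc


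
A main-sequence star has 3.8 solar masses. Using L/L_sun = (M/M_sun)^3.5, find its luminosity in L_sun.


L/L_sun = (M/M_sun)^3.5 = 3.8^3.5 = 106.9652

106.9652 L_sun


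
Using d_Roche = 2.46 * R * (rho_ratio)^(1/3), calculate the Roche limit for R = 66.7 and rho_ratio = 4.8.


d_Roche = 2.46 * 66.7 * 4.8^(1/3) = 276.7842

276.7842


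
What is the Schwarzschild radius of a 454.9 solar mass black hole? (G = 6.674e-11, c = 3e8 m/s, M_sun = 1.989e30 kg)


M = 454.9 * 1.989e30 kg = 9.047961e+32 kg. rs = 2GM/c^2 = 2 * 6.674e-11 * 9.047961e+32 / (3e8)^2 = 1.342e+06

1.342e+06 m


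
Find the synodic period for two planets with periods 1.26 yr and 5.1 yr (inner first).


1/P_syn = |1/P1 - 1/P2| = |1/1.26 - 1/5.1| => P_syn = 1.6734

1.6734 years


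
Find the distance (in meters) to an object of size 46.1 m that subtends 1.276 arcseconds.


D = size / theta_rad, theta_rad = 1.276 * pi/(180*3600) = 6.186e-06, D = 7.452e+06

7.452e+06 m


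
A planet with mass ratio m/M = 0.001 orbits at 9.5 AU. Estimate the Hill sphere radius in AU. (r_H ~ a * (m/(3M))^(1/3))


r_H = a * (m/3M)^(1/3) = 9.5 * (0.001/3)^(1/3) = 0.6587

0.6587 AU


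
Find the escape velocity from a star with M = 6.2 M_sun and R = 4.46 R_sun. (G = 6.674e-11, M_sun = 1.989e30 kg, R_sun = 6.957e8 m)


M = 6.2 * 1.989e30 kg = 1.23318e+31 kg; R = 4.46 * 6.957e8 m = 3.102822e+09 m. v_esc = sqrt(2GM/R) = sqrt(2 * 6.674e-11 * 1.23318e+31 / 3.102822e+09) = 728354.6618

728354.6618 m/s


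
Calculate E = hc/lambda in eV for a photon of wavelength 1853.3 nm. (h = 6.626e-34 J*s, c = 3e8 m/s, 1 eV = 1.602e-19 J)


E = hc/lambda = 6.626e-34 * 3e8 / 1.853e-06 = 1.073e-19 J = 0.6695 eV

0.6695 eV


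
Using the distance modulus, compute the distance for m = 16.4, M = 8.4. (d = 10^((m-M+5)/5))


d = 10^((m - M + 5)/5) = 10^((16.4 - 8.4 + 5)/5) = 398.1072

398.1072 pc


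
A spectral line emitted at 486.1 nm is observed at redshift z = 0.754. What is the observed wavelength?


lam_obs = lam_emit * (1 + z) = 486.1 * (1 + 0.754) = 852.6194

852.6194 nm


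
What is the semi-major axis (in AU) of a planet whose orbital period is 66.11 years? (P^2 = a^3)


a = P^(2/3) = 66.11^(2/3) = 16.3498

16.3498 AU


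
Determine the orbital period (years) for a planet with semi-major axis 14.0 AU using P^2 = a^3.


P = a^(3/2) = 14.0^1.5 = 52.3832

52.3832 years


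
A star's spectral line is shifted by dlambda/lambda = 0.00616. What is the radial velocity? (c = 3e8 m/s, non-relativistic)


v = (dlambda/lambda) * c = 0.00616 * 3e8 = 1.848e+06

1.848e+06 m/s


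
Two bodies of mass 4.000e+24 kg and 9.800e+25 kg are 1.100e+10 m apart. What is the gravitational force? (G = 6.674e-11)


F = G*m1*m2/r^2 = 6.674e-11 * 4.000e+24 * 9.800e+25 / (1.100e+10)^2 = 6.674e-11 * 3.920e+50 / 1.210e+20 = 2.162e+20

2.162e+20 N


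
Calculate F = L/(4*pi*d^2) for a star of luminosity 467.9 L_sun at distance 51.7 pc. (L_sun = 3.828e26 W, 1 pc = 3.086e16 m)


F = L / (4*pi*d^2) = 1.791e+29 / (4*pi*(1.595e+18)^2) = 5.599e-09

5.599e-09 W/m^2


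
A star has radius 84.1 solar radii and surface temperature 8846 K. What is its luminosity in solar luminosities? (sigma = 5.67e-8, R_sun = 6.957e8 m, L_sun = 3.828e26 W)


R = 84.1 * 6.957e8 m = 5.850837e+10 m. L = 4*pi*R^2*sigma*T^4 = 4*pi*(5.850837e+10)^2 * 5.67e-8 * 8846^4 = 1.493539322e+31 W. L/L_sun = 1.493539322e+31 / 3.828e26 = 39016.1787

39016.1787 L_sun


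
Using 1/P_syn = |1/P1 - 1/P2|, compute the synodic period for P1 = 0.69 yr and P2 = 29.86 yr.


1/P_syn = |1/P1 - 1/P2| = |1/0.69 - 1/29.86| => P_syn = 0.7063

0.7063 years


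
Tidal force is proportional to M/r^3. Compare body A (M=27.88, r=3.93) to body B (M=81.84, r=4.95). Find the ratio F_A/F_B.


Ratio = (M1/r1^3) / (M2/r2^3) = (27.88/3.93^3) / (81.84/4.95^3) = 0.6807

0.6807


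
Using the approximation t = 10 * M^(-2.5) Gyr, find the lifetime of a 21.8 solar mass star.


t = 10 * M^(-2.5) = 10 * 21.8^(-2.5) = 0.0045

0.0045 Gyr


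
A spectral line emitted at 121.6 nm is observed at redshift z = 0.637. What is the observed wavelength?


lam_obs = lam_emit * (1 + z) = 121.6 * (1 + 0.637) = 199.0592

199.0592 nm


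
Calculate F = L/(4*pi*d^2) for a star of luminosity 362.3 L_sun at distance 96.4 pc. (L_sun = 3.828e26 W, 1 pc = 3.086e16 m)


F = L / (4*pi*d^2) = 1.387e+29 / (4*pi*(2.975e+18)^2) = 1.247e-09

1.247e-09 W/m^2


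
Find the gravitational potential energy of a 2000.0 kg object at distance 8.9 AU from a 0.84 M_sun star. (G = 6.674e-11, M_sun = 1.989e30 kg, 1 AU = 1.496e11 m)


M = 0.84 * 1.989e30 kg = 1.67076e+30 kg; r = 8.9 AU * 1.496e11 m/AU = 1.33144e+12 m. U = -GM*m/r = -(6.674e-11 * 1.67076e+30 * 2000.0) / 1.33144e+12 = -1.675e+11

-1.675e+11 J


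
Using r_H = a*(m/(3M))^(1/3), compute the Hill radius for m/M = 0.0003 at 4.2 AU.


r_H = a * (m/3M)^(1/3) = 4.2 * (0.0003/3)^(1/3) = 0.1949

0.1949 AU


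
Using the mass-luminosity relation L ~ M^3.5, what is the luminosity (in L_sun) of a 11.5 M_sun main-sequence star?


L/L_sun = (M/M_sun)^3.5 = 11.5^3.5 = 5157.5381

5157.5381 L_sun


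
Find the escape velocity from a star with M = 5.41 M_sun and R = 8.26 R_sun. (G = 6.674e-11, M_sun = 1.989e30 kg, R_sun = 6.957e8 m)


M = 5.41 * 1.989e30 kg = 1.076049e+31 kg; R = 8.26 * 6.957e8 m = 5.746482e+09 m. v_esc = sqrt(2GM/R) = sqrt(2 * 6.674e-11 * 1.076049e+31 / 5.746482e+09) = 499945.9997

499945.9997 m/s


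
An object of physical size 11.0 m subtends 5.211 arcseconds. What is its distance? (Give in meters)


D = size / theta_rad, theta_rad = 5.211 * pi/(180*3600) = 2.526e-05, D = 435408.3417

435408.3417 m


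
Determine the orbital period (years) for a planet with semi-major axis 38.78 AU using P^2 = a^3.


P = a^(3/2) = 38.78^1.5 = 241.497

241.497 years


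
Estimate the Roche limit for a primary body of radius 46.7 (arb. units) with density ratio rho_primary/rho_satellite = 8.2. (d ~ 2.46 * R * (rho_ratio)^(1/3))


d_Roche = 2.46 * 46.7 * 8.2^(1/3) = 231.663

231.663


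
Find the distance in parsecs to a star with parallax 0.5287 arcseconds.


d = 1/p = 1/0.5287 = 1.8914

1.8914 pc


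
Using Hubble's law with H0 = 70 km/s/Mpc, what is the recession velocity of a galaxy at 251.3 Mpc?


v = H0 * d = 70 * 251.3 = 17591.0

17591.0 km/s


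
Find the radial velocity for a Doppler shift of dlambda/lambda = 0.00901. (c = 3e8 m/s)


v = (dlambda/lambda) * c = 0.00901 * 3e8 = 2.703e+06

2.703e+06 m/s


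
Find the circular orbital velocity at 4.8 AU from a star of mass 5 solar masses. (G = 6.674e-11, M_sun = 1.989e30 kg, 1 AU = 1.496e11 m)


v = sqrt(GM/r) = sqrt(6.674e-11 * 9.945e+30 / 7.181e+11) = 30402.4848

30402.4848 m/s


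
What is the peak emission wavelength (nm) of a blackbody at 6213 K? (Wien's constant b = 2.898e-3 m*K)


lam_max = b / T = 2.898e-3 / 6213 = 4.664e-07 m = 466.4413 nm

466.4413 nm


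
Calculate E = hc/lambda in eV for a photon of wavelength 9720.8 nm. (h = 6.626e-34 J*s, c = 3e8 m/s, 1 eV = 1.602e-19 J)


E = hc/lambda = 6.626e-34 * 3e8 / 9.721e-06 = 2.045e-20 J = 0.1276 eV

0.1276 eV


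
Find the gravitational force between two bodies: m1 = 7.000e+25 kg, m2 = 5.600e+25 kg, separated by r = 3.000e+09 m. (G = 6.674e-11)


F = G*m1*m2/r^2 = 6.674e-11 * 7.000e+25 * 5.600e+25 / (3.000e+09)^2 = 6.674e-11 * 3.920e+51 / 9.000e+18 = 2.907e+22

2.907e+22 N


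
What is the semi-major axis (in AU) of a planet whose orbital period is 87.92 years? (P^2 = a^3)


a = P^(2/3) = 87.92^(2/3) = 19.7724

19.7724 AU


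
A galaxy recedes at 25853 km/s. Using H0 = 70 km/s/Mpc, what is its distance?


d = v / H0 = 25853 / 70 = 369.3286

369.3286 Mpc


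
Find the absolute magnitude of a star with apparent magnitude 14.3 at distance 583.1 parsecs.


M = m - 5*log10(d) + 5 = 14.3 - 5*log10(583.1) + 5 = 5.4713

5.4713


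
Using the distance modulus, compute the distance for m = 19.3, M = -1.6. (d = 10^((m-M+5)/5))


d = 10^((m - M + 5)/5) = 10^((19.3 - -1.6 + 5)/5) = 151356.1248

151356.1248 pc


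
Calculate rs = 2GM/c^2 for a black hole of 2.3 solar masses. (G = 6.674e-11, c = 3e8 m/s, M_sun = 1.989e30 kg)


M = 2.3 * 1.989e30 kg = 4.5747e+30 kg. rs = 2GM/c^2 = 2 * 6.674e-11 * 4.5747e+30 / (3e8)^2 = 6784.7884

6784.7884 m


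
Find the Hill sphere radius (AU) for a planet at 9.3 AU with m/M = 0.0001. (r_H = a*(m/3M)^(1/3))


r_H = a * (m/3M)^(1/3) = 9.3 * (0.0001/3)^(1/3) = 0.2993

0.2993 AU


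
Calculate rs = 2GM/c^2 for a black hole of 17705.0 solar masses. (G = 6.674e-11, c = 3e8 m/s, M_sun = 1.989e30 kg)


M = 17705.0 * 1.989e30 kg = 3.5215245e+34 kg. rs = 2GM/c^2 = 2 * 6.674e-11 * 3.5215245e+34 / (3e8)^2 = 5.223e+07

5.223e+07 m


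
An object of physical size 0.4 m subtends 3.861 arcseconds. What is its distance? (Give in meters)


D = size / theta_rad, theta_rad = 3.861 * pi/(180*3600) = 1.872e-05, D = 21369.0553

21369.0553 m


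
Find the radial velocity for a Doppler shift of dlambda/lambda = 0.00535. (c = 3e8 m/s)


v = (dlambda/lambda) * c = 0.00535 * 3e8 = 1.605e+06

1.605e+06 m/s


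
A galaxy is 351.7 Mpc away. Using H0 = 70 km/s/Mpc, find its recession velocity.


v = H0 * d = 70 * 351.7 = 24619.0

24619.0 km/s


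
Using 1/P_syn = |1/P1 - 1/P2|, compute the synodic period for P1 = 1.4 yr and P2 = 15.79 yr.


1/P_syn = |1/P1 - 1/P2| = |1/1.4 - 1/15.79| => P_syn = 1.5362

1.5362 years


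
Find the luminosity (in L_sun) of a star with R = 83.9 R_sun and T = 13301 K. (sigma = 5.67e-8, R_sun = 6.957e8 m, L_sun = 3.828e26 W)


R = 83.9 * 6.957e8 m = 5.836923e+10 m. L = 4*pi*R^2*sigma*T^4 = 4*pi*(5.836923e+10)^2 * 5.67e-8 * 13301^4 = 7.597977885e+31 W. L/L_sun = 7.597977885e+31 / 3.828e26 = 198484.2708

198484.2708 L_sun


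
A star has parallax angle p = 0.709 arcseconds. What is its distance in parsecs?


d = 1/p = 1/0.709 = 1.4104

1.4104 pc


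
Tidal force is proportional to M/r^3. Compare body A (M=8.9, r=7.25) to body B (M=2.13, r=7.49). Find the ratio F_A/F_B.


Ratio = (M1/r1^3) / (M2/r2^3) = (8.9/7.25^3) / (2.13/7.49^3) = 4.6073

4.6073


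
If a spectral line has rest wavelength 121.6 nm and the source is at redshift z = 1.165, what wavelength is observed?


lam_obs = lam_emit * (1 + z) = 121.6 * (1 + 1.165) = 263.264

263.264 nm


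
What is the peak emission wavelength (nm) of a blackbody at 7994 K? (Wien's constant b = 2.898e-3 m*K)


lam_max = b / T = 2.898e-3 / 7994 = 3.625e-07 m = 362.5219 nm

362.5219 nm


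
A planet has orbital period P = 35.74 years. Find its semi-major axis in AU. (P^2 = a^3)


a = P^(2/3) = 35.74^(2/3) = 10.8502

10.8502 AU


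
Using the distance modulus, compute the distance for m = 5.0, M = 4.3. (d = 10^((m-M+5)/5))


d = 10^((m - M + 5)/5) = 10^((5.0 - 4.3 + 5)/5) = 13.8038

13.8038 pc


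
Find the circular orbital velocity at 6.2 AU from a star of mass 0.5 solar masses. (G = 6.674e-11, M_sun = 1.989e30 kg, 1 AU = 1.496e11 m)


v = sqrt(GM/r) = sqrt(6.674e-11 * 9.945e+29 / 9.275e+11) = 8459.2888

8459.2888 m/s


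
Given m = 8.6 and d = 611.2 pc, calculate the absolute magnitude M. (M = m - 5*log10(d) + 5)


M = m - 5*log10(d) + 5 = 8.6 - 5*log10(611.2) + 5 = -0.3309

-0.3309


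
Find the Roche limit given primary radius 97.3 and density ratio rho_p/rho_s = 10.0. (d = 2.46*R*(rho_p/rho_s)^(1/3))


d_Roche = 2.46 * 97.3 * 10.0^(1/3) = 515.6812

515.6812


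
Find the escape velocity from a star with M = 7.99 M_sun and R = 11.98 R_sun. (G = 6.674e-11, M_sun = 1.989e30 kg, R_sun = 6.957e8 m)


M = 7.99 * 1.989e30 kg = 1.589211e+31 kg; R = 11.98 * 6.957e8 m = 8.334486e+09 m. v_esc = sqrt(2GM/R) = sqrt(2 * 6.674e-11 * 1.589211e+31 / 8.334486e+09) = 504498.024

504498.024 m/s


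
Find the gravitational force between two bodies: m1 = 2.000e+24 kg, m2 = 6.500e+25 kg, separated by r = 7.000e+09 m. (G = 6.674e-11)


F = G*m1*m2/r^2 = 6.674e-11 * 2.000e+24 * 6.500e+25 / (7.000e+09)^2 = 6.674e-11 * 1.300e+50 / 4.900e+19 = 1.771e+20

1.771e+20 N


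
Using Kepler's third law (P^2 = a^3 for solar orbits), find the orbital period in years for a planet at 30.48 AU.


P = a^(3/2) = 30.48^1.5 = 168.2761

168.2761 years


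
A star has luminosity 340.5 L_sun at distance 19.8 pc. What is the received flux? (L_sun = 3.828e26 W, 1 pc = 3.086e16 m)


F = L / (4*pi*d^2) = 1.303e+29 / (4*pi*(6.110e+17)^2) = 2.778e-08

2.778e-08 W/m^2


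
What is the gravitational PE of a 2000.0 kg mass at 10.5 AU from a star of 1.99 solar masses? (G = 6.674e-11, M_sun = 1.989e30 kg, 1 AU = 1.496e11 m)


M = 1.99 * 1.989e30 kg = 3.95811e+30 kg; r = 10.5 AU * 1.496e11 m/AU = 1.5708e+12 m. U = -GM*m/r = -(6.674e-11 * 3.95811e+30 * 2000.0) / 1.5708e+12 = -3.363e+11

-3.363e+11 J


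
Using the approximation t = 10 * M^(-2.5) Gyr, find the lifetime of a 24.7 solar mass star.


t = 10 * M^(-2.5) = 10 * 24.7^(-2.5) = 0.0033

0.0033 Gyr


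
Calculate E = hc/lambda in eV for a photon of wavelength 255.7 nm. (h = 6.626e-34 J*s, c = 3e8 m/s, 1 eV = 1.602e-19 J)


E = hc/lambda = 6.626e-34 * 3e8 / 2.557e-07 = 7.774e-19 J = 4.8527 eV

4.8527 eV


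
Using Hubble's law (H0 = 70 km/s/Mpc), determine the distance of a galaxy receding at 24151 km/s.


d = v / H0 = 24151 / 70 = 345.0143

345.0143 Mpc


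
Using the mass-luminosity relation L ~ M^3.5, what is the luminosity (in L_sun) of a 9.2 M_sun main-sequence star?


L/L_sun = (M/M_sun)^3.5 = 9.2^3.5 = 2361.8776

2361.8776 L_sun


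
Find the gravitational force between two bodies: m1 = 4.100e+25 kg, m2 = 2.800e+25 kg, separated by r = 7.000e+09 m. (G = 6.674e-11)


F = G*m1*m2/r^2 = 6.674e-11 * 4.100e+25 * 2.800e+25 / (7.000e+09)^2 = 6.674e-11 * 1.148e+51 / 4.900e+19 = 1.564e+21

1.564e+21 N


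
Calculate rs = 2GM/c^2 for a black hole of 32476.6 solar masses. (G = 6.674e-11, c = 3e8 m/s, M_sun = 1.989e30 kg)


M = 32476.6 * 1.989e30 kg = 6.45959574e+34 kg. rs = 2GM/c^2 = 2 * 6.674e-11 * 6.45959574e+34 / (3e8)^2 = 9.580e+07

9.580e+07 m


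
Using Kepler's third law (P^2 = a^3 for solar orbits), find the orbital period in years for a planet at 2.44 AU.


P = a^(3/2) = 2.44^1.5 = 3.8114

3.8114 years


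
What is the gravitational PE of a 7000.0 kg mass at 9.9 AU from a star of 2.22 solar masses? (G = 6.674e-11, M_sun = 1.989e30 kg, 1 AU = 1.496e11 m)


M = 2.22 * 1.989e30 kg = 4.41558e+30 kg; r = 9.9 AU * 1.496e11 m/AU = 1.48104e+12 m. U = -GM*m/r = -(6.674e-11 * 4.41558e+30 * 7000.0) / 1.48104e+12 = -1.393e+12

-1.393e+12 J


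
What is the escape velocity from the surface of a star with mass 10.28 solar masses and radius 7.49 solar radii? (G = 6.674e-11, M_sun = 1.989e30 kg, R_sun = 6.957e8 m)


M = 10.28 * 1.989e30 kg = 2.044692e+31 kg; R = 7.49 * 6.957e8 m = 5.210793e+09 m. v_esc = sqrt(2GM/R) = sqrt(2 * 6.674e-11 * 2.044692e+31 / 5.210793e+09) = 723719.2715

723719.2715 m/s


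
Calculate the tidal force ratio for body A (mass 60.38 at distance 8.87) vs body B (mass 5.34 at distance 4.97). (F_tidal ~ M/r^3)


Ratio = (M1/r1^3) / (M2/r2^3) = (60.38/8.87^3) / (5.34/4.97^3) = 1.9891

1.9891


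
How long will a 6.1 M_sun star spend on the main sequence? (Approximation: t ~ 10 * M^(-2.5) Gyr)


t = 10 * M^(-2.5) = 10 * 6.1^(-2.5) = 0.1088

0.1088 Gyr


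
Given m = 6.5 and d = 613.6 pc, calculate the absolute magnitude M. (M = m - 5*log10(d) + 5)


M = m - 5*log10(d) + 5 = 6.5 - 5*log10(613.6) + 5 = -2.4394

-2.4394


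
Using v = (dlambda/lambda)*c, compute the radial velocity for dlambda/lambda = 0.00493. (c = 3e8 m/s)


v = (dlambda/lambda) * c = 0.00493 * 3e8 = 1.479e+06

1.479e+06 m/s


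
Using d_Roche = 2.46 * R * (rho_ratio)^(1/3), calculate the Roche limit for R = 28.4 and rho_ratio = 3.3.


d_Roche = 2.46 * 28.4 * 3.3^(1/3) = 104.0139

104.0139


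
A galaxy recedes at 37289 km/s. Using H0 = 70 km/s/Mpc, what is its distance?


d = v / H0 = 37289 / 70 = 532.7

532.7 Mpc


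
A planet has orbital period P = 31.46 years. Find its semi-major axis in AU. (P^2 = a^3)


a = P^(2/3) = 31.46^(2/3) = 9.9657

9.9657 AU


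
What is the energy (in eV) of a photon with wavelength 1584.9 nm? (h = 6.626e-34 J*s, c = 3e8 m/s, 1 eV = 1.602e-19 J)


E = hc/lambda = 6.626e-34 * 3e8 / 1.585e-06 = 1.254e-19 J = 0.7829 eV

0.7829 eV


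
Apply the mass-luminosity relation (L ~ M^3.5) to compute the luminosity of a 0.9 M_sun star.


L/L_sun = (M/M_sun)^3.5 = 0.9^3.5 = 0.6916

0.6916 L_sun


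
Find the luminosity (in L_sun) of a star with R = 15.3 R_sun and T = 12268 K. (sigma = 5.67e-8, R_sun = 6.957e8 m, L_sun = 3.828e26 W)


R = 15.3 * 6.957e8 m = 1.064421e+10 m. L = 4*pi*R^2*sigma*T^4 = 4*pi*(1.064421e+10)^2 * 5.67e-8 * 12268^4 = 1.828583769e+30 W. L/L_sun = 1.828583769e+30 / 3.828e26 = 4776.8646

4776.8646 L_sun


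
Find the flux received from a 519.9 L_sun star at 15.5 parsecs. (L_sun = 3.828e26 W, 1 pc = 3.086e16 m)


F = L / (4*pi*d^2) = 1.990e+29 / (4*pi*(4.783e+17)^2) = 6.922e-08

6.922e-08 W/m^2


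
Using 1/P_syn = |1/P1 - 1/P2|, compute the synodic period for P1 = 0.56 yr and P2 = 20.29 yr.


1/P_syn = |1/P1 - 1/P2| = |1/0.56 - 1/20.29| => P_syn = 0.5759

0.5759 years


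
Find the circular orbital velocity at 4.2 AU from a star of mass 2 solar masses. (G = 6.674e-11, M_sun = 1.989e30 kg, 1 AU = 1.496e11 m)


v = sqrt(GM/r) = sqrt(6.674e-11 * 3.978e+30 / 6.283e+11) = 20555.8315

20555.8315 m/s


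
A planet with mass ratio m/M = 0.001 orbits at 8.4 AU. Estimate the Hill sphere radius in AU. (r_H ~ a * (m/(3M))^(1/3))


r_H = a * (m/3M)^(1/3) = 8.4 * (0.001/3)^(1/3) = 0.5824

0.5824 AU


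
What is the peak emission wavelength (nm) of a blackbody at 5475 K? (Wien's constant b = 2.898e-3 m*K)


lam_max = b / T = 2.898e-3 / 5475 = 5.293e-07 m = 529.3151 nm

529.3151 nm


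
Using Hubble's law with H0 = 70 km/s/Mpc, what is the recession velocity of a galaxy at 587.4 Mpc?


v = H0 * d = 70 * 587.4 = 41118.0

41118.0 km/s


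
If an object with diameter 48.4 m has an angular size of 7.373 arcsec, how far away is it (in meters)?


D = size / theta_rad, theta_rad = 7.373 * pi/(180*3600) = 3.575e-05, D = 1.354e+06

1.354e+06 m


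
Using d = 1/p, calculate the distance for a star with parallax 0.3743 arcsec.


d = 1/p = 1/0.3743 = 2.6717

2.6717 pc


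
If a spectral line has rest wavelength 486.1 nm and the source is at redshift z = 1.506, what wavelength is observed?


lam_obs = lam_emit * (1 + z) = 486.1 * (1 + 1.506) = 1218.1666

1218.1666 nm


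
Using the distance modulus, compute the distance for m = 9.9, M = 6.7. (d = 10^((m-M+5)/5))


d = 10^((m - M + 5)/5) = 10^((9.9 - 6.7 + 5)/5) = 43.6516

43.6516 pc


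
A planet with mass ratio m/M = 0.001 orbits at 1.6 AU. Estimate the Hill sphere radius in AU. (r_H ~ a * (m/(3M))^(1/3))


r_H = a * (m/3M)^(1/3) = 1.6 * (0.001/3)^(1/3) = 0.1109

0.1109 AU


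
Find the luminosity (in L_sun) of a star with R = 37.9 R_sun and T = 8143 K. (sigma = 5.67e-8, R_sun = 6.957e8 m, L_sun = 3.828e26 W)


R = 37.9 * 6.957e8 m = 2.636703e+10 m. L = 4*pi*R^2*sigma*T^4 = 4*pi*(2.636703e+10)^2 * 5.67e-8 * 8143^4 = 2.177975995e+30 W. L/L_sun = 2.177975995e+30 / 3.828e26 = 5689.5925

5689.5925 L_sun


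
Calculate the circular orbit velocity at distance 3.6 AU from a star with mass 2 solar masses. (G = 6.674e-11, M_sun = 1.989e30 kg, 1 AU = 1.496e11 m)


v = sqrt(GM/r) = sqrt(6.674e-11 * 3.978e+30 / 5.386e+11) = 22202.8356

22202.8356 m/s


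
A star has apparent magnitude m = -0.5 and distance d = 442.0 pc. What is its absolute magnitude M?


M = m - 5*log10(d) + 5 = -0.5 - 5*log10(442.0) + 5 = -8.7271

-8.7271


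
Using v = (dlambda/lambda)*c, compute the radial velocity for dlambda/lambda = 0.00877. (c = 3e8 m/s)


v = (dlambda/lambda) * c = 0.00877 * 3e8 = 2.631e+06

2.631e+06 m/s


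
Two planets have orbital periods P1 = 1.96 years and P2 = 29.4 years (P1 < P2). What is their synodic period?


1/P_syn = |1/P1 - 1/P2| = |1/1.96 - 1/29.4| => P_syn = 2.1

2.1 years


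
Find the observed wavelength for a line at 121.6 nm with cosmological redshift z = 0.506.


lam_obs = lam_emit * (1 + z) = 121.6 * (1 + 0.506) = 183.1296

183.1296 nm


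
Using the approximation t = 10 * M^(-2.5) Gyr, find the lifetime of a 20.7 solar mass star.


t = 10 * M^(-2.5) = 10 * 20.7^(-2.5) = 0.0051

0.0051 Gyr


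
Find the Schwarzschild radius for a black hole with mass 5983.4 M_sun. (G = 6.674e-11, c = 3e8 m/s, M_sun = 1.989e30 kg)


M = 5983.4 * 1.989e30 kg = 1.19009826e+34 kg. rs = 2GM/c^2 = 2 * 6.674e-11 * 1.19009826e+34 / (3e8)^2 = 1.765e+07

1.765e+07 m


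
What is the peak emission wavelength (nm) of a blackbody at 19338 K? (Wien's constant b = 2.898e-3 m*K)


lam_max = b / T = 2.898e-3 / 19338 = 1.499e-07 m = 149.8604 nm

149.8604 nm


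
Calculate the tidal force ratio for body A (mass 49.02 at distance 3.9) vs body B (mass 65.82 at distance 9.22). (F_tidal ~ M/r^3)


Ratio = (M1/r1^3) / (M2/r2^3) = (49.02/3.9^3) / (65.82/9.22^3) = 9.8404

9.8404


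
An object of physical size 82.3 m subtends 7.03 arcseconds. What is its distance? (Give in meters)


D = size / theta_rad, theta_rad = 7.03 * pi/(180*3600) = 3.408e-05, D = 2.415e+06

2.415e+06 m


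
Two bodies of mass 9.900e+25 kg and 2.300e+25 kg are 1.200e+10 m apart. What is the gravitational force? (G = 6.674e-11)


F = G*m1*m2/r^2 = 6.674e-11 * 9.900e+25 * 2.300e+25 / (1.200e+10)^2 = 6.674e-11 * 2.277e+51 / 1.440e+20 = 1.055e+21

1.055e+21 N


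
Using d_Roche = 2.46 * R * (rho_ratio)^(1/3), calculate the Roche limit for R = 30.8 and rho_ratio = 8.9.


d_Roche = 2.46 * 30.8 * 8.9^(1/3) = 157.0179

157.0179


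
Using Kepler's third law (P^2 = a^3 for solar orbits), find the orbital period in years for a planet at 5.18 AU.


P = a^(3/2) = 5.18^1.5 = 11.7895

11.7895 years


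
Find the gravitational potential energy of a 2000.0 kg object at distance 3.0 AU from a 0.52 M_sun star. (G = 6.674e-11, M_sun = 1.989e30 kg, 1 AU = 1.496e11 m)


M = 0.52 * 1.989e30 kg = 1.03428e+30 kg; r = 3.0 AU * 1.496e11 m/AU = 4.488e+11 m. U = -GM*m/r = -(6.674e-11 * 1.03428e+30 * 2000.0) / 4.488e+11 = -3.076e+11

-3.076e+11 J


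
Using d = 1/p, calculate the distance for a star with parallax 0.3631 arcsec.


d = 1/p = 1/0.3631 = 2.7541

2.7541 pc


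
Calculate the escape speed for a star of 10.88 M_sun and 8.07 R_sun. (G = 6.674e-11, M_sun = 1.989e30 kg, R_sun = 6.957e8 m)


M = 10.88 * 1.989e30 kg = 2.164032e+31 kg; R = 8.07 * 6.957e8 m = 5.614299e+09 m. v_esc = sqrt(2GM/R) = sqrt(2 * 6.674e-11 * 2.164032e+31 / 5.614299e+09) = 717285.6942

717285.6942 m/s


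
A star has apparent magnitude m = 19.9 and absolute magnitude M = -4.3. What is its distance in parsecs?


d = 10^((m - M + 5)/5) = 10^((19.9 - -4.3 + 5)/5) = 691830.9709

691830.9709 pc


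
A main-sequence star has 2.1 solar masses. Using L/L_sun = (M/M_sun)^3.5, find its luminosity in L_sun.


L/L_sun = (M/M_sun)^3.5 = 2.1^3.5 = 13.4205

13.4205 L_sun


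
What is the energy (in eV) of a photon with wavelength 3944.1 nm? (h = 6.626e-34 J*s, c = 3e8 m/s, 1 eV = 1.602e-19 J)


E = hc/lambda = 6.626e-34 * 3e8 / 3.944e-06 = 5.040e-20 J = 0.3146 eV

0.3146 eV


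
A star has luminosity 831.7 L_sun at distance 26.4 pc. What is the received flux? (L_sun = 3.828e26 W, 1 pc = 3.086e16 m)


F = L / (4*pi*d^2) = 3.184e+29 / (4*pi*(8.147e+17)^2) = 3.817e-08

3.817e-08 W/m^2


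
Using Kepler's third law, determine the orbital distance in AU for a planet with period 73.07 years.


a = P^(2/3) = 73.07^(2/3) = 17.478

17.478 AU


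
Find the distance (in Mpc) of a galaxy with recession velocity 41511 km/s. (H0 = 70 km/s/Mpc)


d = v / H0 = 41511 / 70 = 593.0143

593.0143 Mpc


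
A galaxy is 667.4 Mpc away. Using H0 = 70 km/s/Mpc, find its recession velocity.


v = H0 * d = 70 * 667.4 = 46718.0

46718.0 km/s


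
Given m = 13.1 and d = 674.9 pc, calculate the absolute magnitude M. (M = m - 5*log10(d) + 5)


M = m - 5*log10(d) + 5 = 13.1 - 5*log10(674.9) + 5 = 3.9538

3.9538


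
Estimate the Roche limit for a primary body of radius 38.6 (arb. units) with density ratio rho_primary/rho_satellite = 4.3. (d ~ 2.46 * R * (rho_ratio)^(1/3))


d_Roche = 2.46 * 38.6 * 4.3^(1/3) = 154.4111

154.4111


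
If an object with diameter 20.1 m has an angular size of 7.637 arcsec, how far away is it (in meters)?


D = size / theta_rad, theta_rad = 7.637 * pi/(180*3600) = 3.703e-05, D = 542873.197

542873.197 m


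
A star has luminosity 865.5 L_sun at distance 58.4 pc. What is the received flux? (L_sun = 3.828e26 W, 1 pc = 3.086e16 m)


F = L / (4*pi*d^2) = 3.313e+29 / (4*pi*(1.802e+18)^2) = 8.117e-09

8.117e-09 W/m^2


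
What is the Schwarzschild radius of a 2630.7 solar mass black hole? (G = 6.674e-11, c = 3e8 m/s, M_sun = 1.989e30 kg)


M = 2630.7 * 1.989e30 kg = 5.2324623e+33 kg. rs = 2GM/c^2 = 2 * 6.674e-11 * 5.2324623e+33 / (3e8)^2 = 7.760e+06

7.760e+06 m


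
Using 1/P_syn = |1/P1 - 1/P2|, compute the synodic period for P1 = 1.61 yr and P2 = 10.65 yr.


1/P_syn = |1/P1 - 1/P2| = |1/1.61 - 1/10.65| => P_syn = 1.8967

1.8967 years


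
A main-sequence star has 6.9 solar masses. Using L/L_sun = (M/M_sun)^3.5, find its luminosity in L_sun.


L/L_sun = (M/M_sun)^3.5 = 6.9^3.5 = 862.9225

862.9225 L_sun


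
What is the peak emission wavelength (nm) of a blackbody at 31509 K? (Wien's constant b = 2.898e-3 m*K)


lam_max = b / T = 2.898e-3 / 31509 = 9.197e-08 m = 91.9737 nm

91.9737 nm


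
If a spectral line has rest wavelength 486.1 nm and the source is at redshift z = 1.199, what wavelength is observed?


lam_obs = lam_emit * (1 + z) = 486.1 * (1 + 1.199) = 1068.9339

1068.9339 nm


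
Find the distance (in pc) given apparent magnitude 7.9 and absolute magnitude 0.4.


d = 10^((m - M + 5)/5) = 10^((7.9 - 0.4 + 5)/5) = 316.2278

316.2278 pc


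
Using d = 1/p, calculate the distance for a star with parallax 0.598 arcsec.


d = 1/p = 1/0.598 = 1.6722

1.6722 pc


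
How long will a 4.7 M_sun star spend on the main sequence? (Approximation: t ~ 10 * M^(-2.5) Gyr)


t = 10 * M^(-2.5) = 10 * 4.7^(-2.5) = 0.2088

0.2088 Gyr


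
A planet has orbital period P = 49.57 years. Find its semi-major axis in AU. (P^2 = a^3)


a = P^(2/3) = 49.57^(2/3) = 13.4942

13.4942 AU


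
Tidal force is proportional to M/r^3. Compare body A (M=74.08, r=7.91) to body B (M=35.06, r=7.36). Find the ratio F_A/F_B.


Ratio = (M1/r1^3) / (M2/r2^3) = (74.08/7.91^3) / (35.06/7.36^3) = 1.7021

1.7021


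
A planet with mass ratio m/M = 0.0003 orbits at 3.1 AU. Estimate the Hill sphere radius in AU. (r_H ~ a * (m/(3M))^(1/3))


r_H = a * (m/3M)^(1/3) = 3.1 * (0.0003/3)^(1/3) = 0.1439

0.1439 AU


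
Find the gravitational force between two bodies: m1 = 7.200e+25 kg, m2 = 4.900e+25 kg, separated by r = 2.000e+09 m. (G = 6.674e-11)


F = G*m1*m2/r^2 = 6.674e-11 * 7.200e+25 * 4.900e+25 / (2.000e+09)^2 = 6.674e-11 * 3.528e+51 / 4.000e+18 = 5.886e+22

5.886e+22 N


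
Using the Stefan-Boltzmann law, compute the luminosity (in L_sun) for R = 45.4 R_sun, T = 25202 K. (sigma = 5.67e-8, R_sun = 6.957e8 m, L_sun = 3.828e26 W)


R = 45.4 * 6.957e8 m = 3.158478e+10 m. L = 4*pi*R^2*sigma*T^4 = 4*pi*(3.158478e+10)^2 * 5.67e-8 * 25202^4 = 2.867402531e+32 W. L/L_sun = 2.867402531e+32 / 3.828e26 = 749060.2223

749060.2223 L_sun


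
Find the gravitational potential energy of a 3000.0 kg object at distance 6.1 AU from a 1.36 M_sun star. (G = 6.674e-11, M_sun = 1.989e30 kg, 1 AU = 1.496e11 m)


M = 1.36 * 1.989e30 kg = 2.70504e+30 kg; r = 6.1 AU * 1.496e11 m/AU = 9.1256e+11 m. U = -GM*m/r = -(6.674e-11 * 2.70504e+30 * 3000.0) / 9.1256e+11 = -5.935e+11

-5.935e+11 J


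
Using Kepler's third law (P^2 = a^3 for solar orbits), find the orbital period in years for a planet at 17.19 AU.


P = a^(3/2) = 17.19^1.5 = 71.2712

71.2712 years


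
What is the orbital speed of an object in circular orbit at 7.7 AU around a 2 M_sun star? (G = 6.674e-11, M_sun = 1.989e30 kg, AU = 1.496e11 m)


v = sqrt(GM/r) = sqrt(6.674e-11 * 3.978e+30 / 1.152e+12) = 15181.4877

15181.4877 m/s


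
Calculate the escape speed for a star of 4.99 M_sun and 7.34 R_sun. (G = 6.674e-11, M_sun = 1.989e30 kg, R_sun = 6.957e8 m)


M = 4.99 * 1.989e30 kg = 9.92511e+30 kg; R = 7.34 * 6.957e8 m = 5.106438e+09 m. v_esc = sqrt(2GM/R) = sqrt(2 * 6.674e-11 * 9.92511e+30 / 5.106438e+09) = 509350.494

509350.494 m/s


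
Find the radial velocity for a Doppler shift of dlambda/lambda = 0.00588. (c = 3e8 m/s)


v = (dlambda/lambda) * c = 0.00588 * 3e8 = 1.764e+06

1.764e+06 m/s


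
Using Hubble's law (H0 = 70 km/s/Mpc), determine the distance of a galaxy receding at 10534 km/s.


d = v / H0 = 10534 / 70 = 150.4857

150.4857 Mpc


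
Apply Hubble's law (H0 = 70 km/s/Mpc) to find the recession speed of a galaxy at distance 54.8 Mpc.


v = H0 * d = 70 * 54.8 = 3836.0

3836.0 km/s


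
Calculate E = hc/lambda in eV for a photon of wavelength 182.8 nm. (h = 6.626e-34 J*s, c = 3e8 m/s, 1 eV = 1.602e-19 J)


E = hc/lambda = 6.626e-34 * 3e8 / 1.828e-07 = 1.087e-18 J = 6.7879 eV

6.7879 eV


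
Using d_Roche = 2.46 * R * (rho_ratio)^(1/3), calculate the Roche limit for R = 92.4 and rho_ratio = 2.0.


d_Roche = 2.46 * 92.4 * 2.0^(1/3) = 286.3851

286.3851


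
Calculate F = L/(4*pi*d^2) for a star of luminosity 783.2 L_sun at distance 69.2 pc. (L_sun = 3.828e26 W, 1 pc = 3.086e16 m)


F = L / (4*pi*d^2) = 2.998e+29 / (4*pi*(2.136e+18)^2) = 5.232e-09

5.232e-09 W/m^2


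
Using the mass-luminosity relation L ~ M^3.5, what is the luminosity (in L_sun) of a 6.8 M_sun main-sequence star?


L/L_sun = (M/M_sun)^3.5 = 6.8^3.5 = 819.9383

819.9383 L_sun


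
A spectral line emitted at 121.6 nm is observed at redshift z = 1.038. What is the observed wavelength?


lam_obs = lam_emit * (1 + z) = 121.6 * (1 + 1.038) = 247.8208

247.8208 nm


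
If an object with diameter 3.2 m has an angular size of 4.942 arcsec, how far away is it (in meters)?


D = size / theta_rad, theta_rad = 4.942 * pi/(180*3600) = 2.396e-05, D = 133558.7576

133558.7576 m


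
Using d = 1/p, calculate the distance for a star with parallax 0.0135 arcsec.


d = 1/p = 1/0.0135 = 74.0741

74.0741 pc


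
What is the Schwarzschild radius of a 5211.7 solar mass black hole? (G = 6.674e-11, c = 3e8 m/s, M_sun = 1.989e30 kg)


M = 5211.7 * 1.989e30 kg = 1.03660713e+34 kg. rs = 2GM/c^2 = 2 * 6.674e-11 * 1.03660713e+34 / (3e8)^2 = 1.537e+07

1.537e+07 m


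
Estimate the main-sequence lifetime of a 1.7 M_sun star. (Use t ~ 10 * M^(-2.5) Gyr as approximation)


t = 10 * M^(-2.5) = 10 * 1.7^(-2.5) = 2.6539

2.6539 Gyr


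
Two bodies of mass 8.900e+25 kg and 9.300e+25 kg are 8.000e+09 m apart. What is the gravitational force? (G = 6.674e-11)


F = G*m1*m2/r^2 = 6.674e-11 * 8.900e+25 * 9.300e+25 / (8.000e+09)^2 = 6.674e-11 * 8.277e+51 / 6.400e+19 = 8.631e+21

8.631e+21 N


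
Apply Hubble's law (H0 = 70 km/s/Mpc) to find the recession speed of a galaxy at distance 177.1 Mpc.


v = H0 * d = 70 * 177.1 = 12397.0

12397.0 km/s


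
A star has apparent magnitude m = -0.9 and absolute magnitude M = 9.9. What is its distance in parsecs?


d = 10^((m - M + 5)/5) = 10^((-0.9 - 9.9 + 5)/5) = 0.0692

0.0692 pc


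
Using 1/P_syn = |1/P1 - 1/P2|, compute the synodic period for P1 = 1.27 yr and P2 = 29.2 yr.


1/P_syn = |1/P1 - 1/P2| = |1/1.27 - 1/29.2| => P_syn = 1.3277

1.3277 years


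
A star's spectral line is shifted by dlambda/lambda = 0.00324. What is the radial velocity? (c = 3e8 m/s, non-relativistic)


v = (dlambda/lambda) * c = 0.00324 * 3e8 = 972000.0

972000.0 m/s


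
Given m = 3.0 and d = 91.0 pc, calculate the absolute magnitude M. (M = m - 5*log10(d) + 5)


M = m - 5*log10(d) + 5 = 3.0 - 5*log10(91.0) + 5 = -1.7952

-1.7952


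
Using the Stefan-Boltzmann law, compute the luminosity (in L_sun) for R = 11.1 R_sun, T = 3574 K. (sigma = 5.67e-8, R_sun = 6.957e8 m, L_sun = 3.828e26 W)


R = 11.1 * 6.957e8 m = 7.72227e+09 m. L = 4*pi*R^2*sigma*T^4 = 4*pi*(7.72227e+09)^2 * 5.67e-8 * 3574^4 = 6.93267881e+27 W. L/L_sun = 6.93267881e+27 / 3.828e26 = 18.1104

18.1104 L_sun


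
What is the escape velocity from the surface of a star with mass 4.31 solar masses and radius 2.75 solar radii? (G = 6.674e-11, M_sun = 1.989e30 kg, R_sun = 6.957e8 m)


M = 4.31 * 1.989e30 kg = 8.57259e+30 kg; R = 2.75 * 6.957e8 m = 1.913175e+09 m. v_esc = sqrt(2GM/R) = sqrt(2 * 6.674e-11 * 8.57259e+30 / 1.913175e+09) = 773369.0309

773369.0309 m/s


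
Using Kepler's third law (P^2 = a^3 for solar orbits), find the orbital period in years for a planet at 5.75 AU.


P = a^(3/2) = 5.75^1.5 = 13.788

13.788 years


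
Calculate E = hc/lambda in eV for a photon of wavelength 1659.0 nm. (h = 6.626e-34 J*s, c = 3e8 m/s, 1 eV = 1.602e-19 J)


E = hc/lambda = 6.626e-34 * 3e8 / 1.659e-06 = 1.198e-19 J = 0.7479 eV

0.7479 eV


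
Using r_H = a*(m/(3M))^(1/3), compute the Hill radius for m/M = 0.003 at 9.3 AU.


r_H = a * (m/3M)^(1/3) = 9.3 * (0.003/3)^(1/3) = 0.93

0.93 AU


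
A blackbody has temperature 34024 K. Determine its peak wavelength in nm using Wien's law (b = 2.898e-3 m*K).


lam_max = b / T = 2.898e-3 / 34024 = 8.518e-08 m = 85.1752 nm

85.1752 nm


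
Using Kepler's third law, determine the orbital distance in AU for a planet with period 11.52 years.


a = P^(2/3) = 11.52^(2/3) = 5.1008

5.1008 AU


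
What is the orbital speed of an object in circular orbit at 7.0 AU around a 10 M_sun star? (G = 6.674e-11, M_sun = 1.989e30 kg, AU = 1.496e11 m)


v = sqrt(GM/r) = sqrt(6.674e-11 * 1.989e+31 / 1.047e+12) = 35603.7445

35603.7445 m/s


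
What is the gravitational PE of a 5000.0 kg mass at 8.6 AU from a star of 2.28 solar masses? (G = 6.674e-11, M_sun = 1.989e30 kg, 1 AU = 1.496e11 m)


M = 2.28 * 1.989e30 kg = 4.53492e+30 kg; r = 8.6 AU * 1.496e11 m/AU = 1.28656e+12 m. U = -GM*m/r = -(6.674e-11 * 4.53492e+30 * 5000.0) / 1.28656e+12 = -1.176e+12

-1.176e+12 J


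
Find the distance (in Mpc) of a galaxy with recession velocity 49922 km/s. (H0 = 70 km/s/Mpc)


d = v / H0 = 49922 / 70 = 713.1714

713.1714 Mpc


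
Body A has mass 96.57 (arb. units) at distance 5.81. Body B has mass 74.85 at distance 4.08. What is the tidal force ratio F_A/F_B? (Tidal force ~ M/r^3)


Ratio = (M1/r1^3) / (M2/r2^3) = (96.57/5.81^3) / (74.85/4.08^3) = 0.4468

0.4468


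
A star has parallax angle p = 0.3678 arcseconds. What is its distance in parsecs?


d = 1/p = 1/0.3678 = 2.7189

2.7189 pc


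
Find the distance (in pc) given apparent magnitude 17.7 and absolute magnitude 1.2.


d = 10^((m - M + 5)/5) = 10^((17.7 - 1.2 + 5)/5) = 19952.6231

19952.6231 pc


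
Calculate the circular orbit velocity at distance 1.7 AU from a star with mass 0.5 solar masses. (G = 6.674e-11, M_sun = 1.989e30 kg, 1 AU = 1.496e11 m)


v = sqrt(GM/r) = sqrt(6.674e-11 * 9.945e+29 / 2.543e+11) = 16154.9358

16154.9358 m/s


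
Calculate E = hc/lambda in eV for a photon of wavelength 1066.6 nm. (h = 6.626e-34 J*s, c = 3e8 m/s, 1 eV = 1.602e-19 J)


E = hc/lambda = 6.626e-34 * 3e8 / 1.067e-06 = 1.864e-19 J = 1.1633 eV

1.1633 eV


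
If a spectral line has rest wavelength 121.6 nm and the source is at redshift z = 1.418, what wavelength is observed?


lam_obs = lam_emit * (1 + z) = 121.6 * (1 + 1.418) = 294.0288

294.0288 nm


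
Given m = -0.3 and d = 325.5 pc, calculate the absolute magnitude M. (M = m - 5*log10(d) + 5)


M = m - 5*log10(d) + 5 = -0.3 - 5*log10(325.5) + 5 = -7.8628

-7.8628


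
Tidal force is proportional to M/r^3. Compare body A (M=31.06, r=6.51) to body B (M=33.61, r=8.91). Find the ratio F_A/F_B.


Ratio = (M1/r1^3) / (M2/r2^3) = (31.06/6.51^3) / (33.61/8.91^3) = 2.3693

2.3693


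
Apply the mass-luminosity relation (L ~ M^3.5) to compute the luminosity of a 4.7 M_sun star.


L/L_sun = (M/M_sun)^3.5 = 4.7^3.5 = 225.0829

225.0829 L_sun


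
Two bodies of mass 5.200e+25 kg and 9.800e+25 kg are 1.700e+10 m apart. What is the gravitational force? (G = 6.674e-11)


F = G*m1*m2/r^2 = 6.674e-11 * 5.200e+25 * 9.800e+25 / (1.700e+10)^2 = 6.674e-11 * 5.096e+51 / 2.890e+20 = 1.177e+21

1.177e+21 N


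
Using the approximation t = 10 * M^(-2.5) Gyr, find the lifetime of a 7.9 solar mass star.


t = 10 * M^(-2.5) = 10 * 7.9^(-2.5) = 0.057

0.057 Gyr


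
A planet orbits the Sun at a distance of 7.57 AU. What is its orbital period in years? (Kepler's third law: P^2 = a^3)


P = a^(3/2) = 7.57^1.5 = 20.8278

20.8278 years


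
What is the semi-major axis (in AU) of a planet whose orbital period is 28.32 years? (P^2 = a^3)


a = P^(2/3) = 28.32^(2/3) = 9.291

9.291 AU


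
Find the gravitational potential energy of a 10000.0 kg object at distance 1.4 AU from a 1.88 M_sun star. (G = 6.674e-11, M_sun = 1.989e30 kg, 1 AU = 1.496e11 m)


M = 1.88 * 1.989e30 kg = 3.73932e+30 kg; r = 1.4 AU * 1.496e11 m/AU = 2.0944e+11 m. U = -GM*m/r = -(6.674e-11 * 3.73932e+30 * 10000.0) / 2.0944e+11 = -1.192e+13

-1.192e+13 J


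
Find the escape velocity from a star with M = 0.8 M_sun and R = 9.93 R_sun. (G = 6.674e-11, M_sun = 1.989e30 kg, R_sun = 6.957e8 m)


M = 0.8 * 1.989e30 kg = 1.5912e+30 kg; R = 9.93 * 6.957e8 m = 6.908301e+09 m. v_esc = sqrt(2GM/R) = sqrt(2 * 6.674e-11 * 1.5912e+30 / 6.908301e+09) = 175341.5568

175341.5568 m/s
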